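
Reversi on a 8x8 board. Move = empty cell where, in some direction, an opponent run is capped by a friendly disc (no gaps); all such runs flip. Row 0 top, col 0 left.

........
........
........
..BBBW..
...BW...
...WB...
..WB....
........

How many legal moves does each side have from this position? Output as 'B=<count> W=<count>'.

Answer: B=5 W=8

Derivation:
-- B to move --
(2,4): no bracket -> illegal
(2,5): no bracket -> illegal
(2,6): no bracket -> illegal
(3,6): flips 1 -> legal
(4,2): no bracket -> illegal
(4,5): flips 1 -> legal
(4,6): no bracket -> illegal
(5,1): no bracket -> illegal
(5,2): flips 1 -> legal
(5,5): flips 1 -> legal
(6,1): flips 1 -> legal
(6,4): no bracket -> illegal
(7,1): no bracket -> illegal
(7,2): no bracket -> illegal
(7,3): no bracket -> illegal
B mobility = 5
-- W to move --
(2,1): no bracket -> illegal
(2,2): flips 1 -> legal
(2,3): flips 2 -> legal
(2,4): flips 1 -> legal
(2,5): no bracket -> illegal
(3,1): flips 3 -> legal
(4,1): no bracket -> illegal
(4,2): flips 1 -> legal
(4,5): no bracket -> illegal
(5,2): no bracket -> illegal
(5,5): flips 1 -> legal
(6,4): flips 2 -> legal
(6,5): no bracket -> illegal
(7,2): no bracket -> illegal
(7,3): flips 1 -> legal
(7,4): no bracket -> illegal
W mobility = 8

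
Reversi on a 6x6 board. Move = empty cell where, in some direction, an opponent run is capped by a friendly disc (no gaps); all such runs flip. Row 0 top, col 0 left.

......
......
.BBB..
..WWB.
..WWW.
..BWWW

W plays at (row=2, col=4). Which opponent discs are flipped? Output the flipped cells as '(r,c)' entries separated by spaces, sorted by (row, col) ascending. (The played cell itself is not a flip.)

Dir NW: first cell '.' (not opp) -> no flip
Dir N: first cell '.' (not opp) -> no flip
Dir NE: first cell '.' (not opp) -> no flip
Dir W: opp run (2,3) (2,2) (2,1), next='.' -> no flip
Dir E: first cell '.' (not opp) -> no flip
Dir SW: first cell 'W' (not opp) -> no flip
Dir S: opp run (3,4) capped by W -> flip
Dir SE: first cell '.' (not opp) -> no flip

Answer: (3,4)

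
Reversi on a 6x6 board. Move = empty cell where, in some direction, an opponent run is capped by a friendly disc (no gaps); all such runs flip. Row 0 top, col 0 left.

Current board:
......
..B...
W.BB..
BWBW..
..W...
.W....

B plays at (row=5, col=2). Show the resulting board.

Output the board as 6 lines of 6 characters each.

Place B at (5,2); scan 8 dirs for brackets.
Dir NW: first cell '.' (not opp) -> no flip
Dir N: opp run (4,2) capped by B -> flip
Dir NE: first cell '.' (not opp) -> no flip
Dir W: opp run (5,1), next='.' -> no flip
Dir E: first cell '.' (not opp) -> no flip
Dir SW: edge -> no flip
Dir S: edge -> no flip
Dir SE: edge -> no flip
All flips: (4,2)

Answer: ......
..B...
W.BB..
BWBW..
..B...
.WB...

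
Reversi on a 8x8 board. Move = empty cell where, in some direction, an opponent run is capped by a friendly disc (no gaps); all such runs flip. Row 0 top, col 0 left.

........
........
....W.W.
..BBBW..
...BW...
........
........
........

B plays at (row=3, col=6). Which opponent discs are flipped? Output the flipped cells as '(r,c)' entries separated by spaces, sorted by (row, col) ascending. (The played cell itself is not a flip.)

Dir NW: first cell '.' (not opp) -> no flip
Dir N: opp run (2,6), next='.' -> no flip
Dir NE: first cell '.' (not opp) -> no flip
Dir W: opp run (3,5) capped by B -> flip
Dir E: first cell '.' (not opp) -> no flip
Dir SW: first cell '.' (not opp) -> no flip
Dir S: first cell '.' (not opp) -> no flip
Dir SE: first cell '.' (not opp) -> no flip

Answer: (3,5)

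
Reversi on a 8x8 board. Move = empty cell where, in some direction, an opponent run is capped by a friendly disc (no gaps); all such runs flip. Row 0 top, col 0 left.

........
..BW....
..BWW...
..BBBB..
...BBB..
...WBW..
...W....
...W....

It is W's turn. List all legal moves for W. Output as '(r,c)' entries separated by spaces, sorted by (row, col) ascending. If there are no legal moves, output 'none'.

(0,1): flips 1 -> legal
(0,2): no bracket -> illegal
(0,3): no bracket -> illegal
(1,1): flips 4 -> legal
(2,1): flips 1 -> legal
(2,5): flips 2 -> legal
(2,6): flips 2 -> legal
(3,1): flips 1 -> legal
(3,6): flips 2 -> legal
(4,1): flips 1 -> legal
(4,2): flips 1 -> legal
(4,6): flips 1 -> legal
(5,2): no bracket -> illegal
(5,6): flips 2 -> legal
(6,4): flips 3 -> legal
(6,5): no bracket -> illegal

Answer: (0,1) (1,1) (2,1) (2,5) (2,6) (3,1) (3,6) (4,1) (4,2) (4,6) (5,6) (6,4)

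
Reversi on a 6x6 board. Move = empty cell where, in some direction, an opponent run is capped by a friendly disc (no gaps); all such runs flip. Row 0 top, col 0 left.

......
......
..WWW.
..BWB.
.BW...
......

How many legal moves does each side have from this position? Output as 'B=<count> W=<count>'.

Answer: B=4 W=6

Derivation:
-- B to move --
(1,1): no bracket -> illegal
(1,2): flips 2 -> legal
(1,3): no bracket -> illegal
(1,4): flips 2 -> legal
(1,5): no bracket -> illegal
(2,1): no bracket -> illegal
(2,5): no bracket -> illegal
(3,1): no bracket -> illegal
(3,5): no bracket -> illegal
(4,3): flips 1 -> legal
(4,4): no bracket -> illegal
(5,1): no bracket -> illegal
(5,2): flips 1 -> legal
(5,3): no bracket -> illegal
B mobility = 4
-- W to move --
(2,1): no bracket -> illegal
(2,5): no bracket -> illegal
(3,0): no bracket -> illegal
(3,1): flips 1 -> legal
(3,5): flips 1 -> legal
(4,0): flips 1 -> legal
(4,3): no bracket -> illegal
(4,4): flips 1 -> legal
(4,5): flips 1 -> legal
(5,0): flips 2 -> legal
(5,1): no bracket -> illegal
(5,2): no bracket -> illegal
W mobility = 6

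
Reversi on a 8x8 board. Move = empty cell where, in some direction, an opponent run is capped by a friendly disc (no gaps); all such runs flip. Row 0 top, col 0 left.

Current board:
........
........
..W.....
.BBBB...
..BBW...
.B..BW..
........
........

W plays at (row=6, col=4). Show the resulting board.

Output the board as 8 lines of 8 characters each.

Answer: ........
........
..W.....
.BBBB...
..BBW...
.B..WW..
....W...
........

Derivation:
Place W at (6,4); scan 8 dirs for brackets.
Dir NW: first cell '.' (not opp) -> no flip
Dir N: opp run (5,4) capped by W -> flip
Dir NE: first cell 'W' (not opp) -> no flip
Dir W: first cell '.' (not opp) -> no flip
Dir E: first cell '.' (not opp) -> no flip
Dir SW: first cell '.' (not opp) -> no flip
Dir S: first cell '.' (not opp) -> no flip
Dir SE: first cell '.' (not opp) -> no flip
All flips: (5,4)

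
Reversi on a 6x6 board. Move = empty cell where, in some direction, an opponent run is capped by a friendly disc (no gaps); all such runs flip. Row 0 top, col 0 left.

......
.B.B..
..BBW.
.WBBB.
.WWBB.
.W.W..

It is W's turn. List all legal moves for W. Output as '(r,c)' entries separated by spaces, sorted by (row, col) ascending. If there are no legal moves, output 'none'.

(0,0): no bracket -> illegal
(0,1): no bracket -> illegal
(0,2): flips 1 -> legal
(0,3): flips 4 -> legal
(0,4): flips 2 -> legal
(1,0): no bracket -> illegal
(1,2): flips 2 -> legal
(1,4): flips 2 -> legal
(2,0): no bracket -> illegal
(2,1): flips 2 -> legal
(2,5): no bracket -> illegal
(3,5): flips 4 -> legal
(4,5): flips 2 -> legal
(5,2): no bracket -> illegal
(5,4): flips 2 -> legal
(5,5): no bracket -> illegal

Answer: (0,2) (0,3) (0,4) (1,2) (1,4) (2,1) (3,5) (4,5) (5,4)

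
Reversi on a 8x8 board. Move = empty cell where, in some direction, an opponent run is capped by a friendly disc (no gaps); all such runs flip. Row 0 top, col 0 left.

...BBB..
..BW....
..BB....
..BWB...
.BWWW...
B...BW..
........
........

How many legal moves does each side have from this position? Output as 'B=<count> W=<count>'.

-- B to move --
(0,2): no bracket -> illegal
(1,4): flips 1 -> legal
(2,4): no bracket -> illegal
(3,1): no bracket -> illegal
(3,5): no bracket -> illegal
(4,5): flips 3 -> legal
(4,6): no bracket -> illegal
(5,1): no bracket -> illegal
(5,2): flips 2 -> legal
(5,3): flips 2 -> legal
(5,6): flips 1 -> legal
(6,4): no bracket -> illegal
(6,5): no bracket -> illegal
(6,6): flips 3 -> legal
B mobility = 6
-- W to move --
(0,1): no bracket -> illegal
(0,2): flips 3 -> legal
(0,6): no bracket -> illegal
(1,1): flips 2 -> legal
(1,4): no bracket -> illegal
(1,5): no bracket -> illegal
(1,6): no bracket -> illegal
(2,1): flips 1 -> legal
(2,4): flips 1 -> legal
(2,5): flips 1 -> legal
(3,0): no bracket -> illegal
(3,1): flips 2 -> legal
(3,5): flips 1 -> legal
(4,0): flips 1 -> legal
(4,5): no bracket -> illegal
(5,1): no bracket -> illegal
(5,2): no bracket -> illegal
(5,3): flips 1 -> legal
(6,0): no bracket -> illegal
(6,1): no bracket -> illegal
(6,3): no bracket -> illegal
(6,4): flips 1 -> legal
(6,5): flips 1 -> legal
W mobility = 11

Answer: B=6 W=11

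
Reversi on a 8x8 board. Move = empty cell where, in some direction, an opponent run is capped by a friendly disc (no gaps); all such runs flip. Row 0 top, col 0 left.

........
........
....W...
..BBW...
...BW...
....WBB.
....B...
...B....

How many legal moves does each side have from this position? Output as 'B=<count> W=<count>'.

Answer: B=7 W=8

Derivation:
-- B to move --
(1,3): no bracket -> illegal
(1,4): flips 4 -> legal
(1,5): flips 1 -> legal
(2,3): no bracket -> illegal
(2,5): flips 1 -> legal
(3,5): flips 1 -> legal
(4,5): flips 1 -> legal
(5,3): flips 1 -> legal
(6,3): no bracket -> illegal
(6,5): flips 1 -> legal
B mobility = 7
-- W to move --
(2,1): flips 2 -> legal
(2,2): flips 1 -> legal
(2,3): no bracket -> illegal
(3,1): flips 2 -> legal
(4,1): no bracket -> illegal
(4,2): flips 2 -> legal
(4,5): no bracket -> illegal
(4,6): no bracket -> illegal
(4,7): no bracket -> illegal
(5,2): flips 1 -> legal
(5,3): no bracket -> illegal
(5,7): flips 2 -> legal
(6,2): no bracket -> illegal
(6,3): no bracket -> illegal
(6,5): no bracket -> illegal
(6,6): flips 1 -> legal
(6,7): no bracket -> illegal
(7,2): no bracket -> illegal
(7,4): flips 1 -> legal
(7,5): no bracket -> illegal
W mobility = 8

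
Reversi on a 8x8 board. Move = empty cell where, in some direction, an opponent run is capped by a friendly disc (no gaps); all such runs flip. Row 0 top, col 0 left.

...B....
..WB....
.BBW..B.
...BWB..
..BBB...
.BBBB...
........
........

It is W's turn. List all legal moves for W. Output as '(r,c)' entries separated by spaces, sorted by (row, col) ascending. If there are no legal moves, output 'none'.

(0,2): no bracket -> illegal
(0,4): no bracket -> illegal
(1,0): no bracket -> illegal
(1,1): no bracket -> illegal
(1,4): flips 1 -> legal
(1,5): no bracket -> illegal
(1,6): no bracket -> illegal
(1,7): no bracket -> illegal
(2,0): flips 2 -> legal
(2,4): no bracket -> illegal
(2,5): no bracket -> illegal
(2,7): no bracket -> illegal
(3,0): flips 1 -> legal
(3,1): no bracket -> illegal
(3,2): flips 2 -> legal
(3,6): flips 1 -> legal
(3,7): no bracket -> illegal
(4,0): no bracket -> illegal
(4,1): no bracket -> illegal
(4,5): no bracket -> illegal
(4,6): no bracket -> illegal
(5,0): no bracket -> illegal
(5,5): no bracket -> illegal
(6,0): no bracket -> illegal
(6,1): flips 2 -> legal
(6,2): no bracket -> illegal
(6,3): flips 3 -> legal
(6,4): flips 2 -> legal
(6,5): no bracket -> illegal

Answer: (1,4) (2,0) (3,0) (3,2) (3,6) (6,1) (6,3) (6,4)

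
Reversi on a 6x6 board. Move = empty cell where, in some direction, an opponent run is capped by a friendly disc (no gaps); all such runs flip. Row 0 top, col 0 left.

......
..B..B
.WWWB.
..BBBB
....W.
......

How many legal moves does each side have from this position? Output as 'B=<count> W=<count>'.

-- B to move --
(1,0): flips 1 -> legal
(1,1): flips 1 -> legal
(1,3): flips 1 -> legal
(1,4): flips 1 -> legal
(2,0): flips 3 -> legal
(3,0): flips 1 -> legal
(3,1): no bracket -> illegal
(4,3): no bracket -> illegal
(4,5): no bracket -> illegal
(5,3): flips 1 -> legal
(5,4): flips 1 -> legal
(5,5): flips 1 -> legal
B mobility = 9
-- W to move --
(0,1): flips 1 -> legal
(0,2): flips 1 -> legal
(0,3): flips 1 -> legal
(0,4): no bracket -> illegal
(0,5): no bracket -> illegal
(1,1): no bracket -> illegal
(1,3): no bracket -> illegal
(1,4): flips 2 -> legal
(2,5): flips 1 -> legal
(3,1): no bracket -> illegal
(4,1): flips 1 -> legal
(4,2): flips 1 -> legal
(4,3): flips 2 -> legal
(4,5): flips 1 -> legal
W mobility = 9

Answer: B=9 W=9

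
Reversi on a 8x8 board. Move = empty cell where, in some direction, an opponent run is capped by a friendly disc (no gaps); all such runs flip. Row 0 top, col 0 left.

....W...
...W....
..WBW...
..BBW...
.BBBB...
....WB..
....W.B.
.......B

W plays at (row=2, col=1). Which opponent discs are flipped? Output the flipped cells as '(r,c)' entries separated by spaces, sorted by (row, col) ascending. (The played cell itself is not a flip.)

Answer: (3,2) (4,3)

Derivation:
Dir NW: first cell '.' (not opp) -> no flip
Dir N: first cell '.' (not opp) -> no flip
Dir NE: first cell '.' (not opp) -> no flip
Dir W: first cell '.' (not opp) -> no flip
Dir E: first cell 'W' (not opp) -> no flip
Dir SW: first cell '.' (not opp) -> no flip
Dir S: first cell '.' (not opp) -> no flip
Dir SE: opp run (3,2) (4,3) capped by W -> flip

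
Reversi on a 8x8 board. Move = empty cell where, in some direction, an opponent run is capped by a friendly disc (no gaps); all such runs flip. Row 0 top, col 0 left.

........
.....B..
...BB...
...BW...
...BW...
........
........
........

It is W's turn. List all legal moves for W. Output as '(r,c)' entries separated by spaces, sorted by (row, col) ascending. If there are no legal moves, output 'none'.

Answer: (1,2) (1,4) (2,2) (3,2) (4,2) (5,2)

Derivation:
(0,4): no bracket -> illegal
(0,5): no bracket -> illegal
(0,6): no bracket -> illegal
(1,2): flips 1 -> legal
(1,3): no bracket -> illegal
(1,4): flips 1 -> legal
(1,6): no bracket -> illegal
(2,2): flips 1 -> legal
(2,5): no bracket -> illegal
(2,6): no bracket -> illegal
(3,2): flips 1 -> legal
(3,5): no bracket -> illegal
(4,2): flips 1 -> legal
(5,2): flips 1 -> legal
(5,3): no bracket -> illegal
(5,4): no bracket -> illegal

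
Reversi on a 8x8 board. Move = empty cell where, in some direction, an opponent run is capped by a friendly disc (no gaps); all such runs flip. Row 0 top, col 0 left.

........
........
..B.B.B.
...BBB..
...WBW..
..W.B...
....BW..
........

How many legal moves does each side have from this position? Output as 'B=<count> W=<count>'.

Answer: B=10 W=3

Derivation:
-- B to move --
(3,2): flips 1 -> legal
(3,6): flips 1 -> legal
(4,1): no bracket -> illegal
(4,2): flips 1 -> legal
(4,6): flips 1 -> legal
(5,1): no bracket -> illegal
(5,3): flips 1 -> legal
(5,5): flips 1 -> legal
(5,6): flips 1 -> legal
(6,1): flips 2 -> legal
(6,2): no bracket -> illegal
(6,3): no bracket -> illegal
(6,6): flips 1 -> legal
(7,4): no bracket -> illegal
(7,5): no bracket -> illegal
(7,6): flips 1 -> legal
B mobility = 10
-- W to move --
(1,1): no bracket -> illegal
(1,2): no bracket -> illegal
(1,3): no bracket -> illegal
(1,4): no bracket -> illegal
(1,5): no bracket -> illegal
(1,6): no bracket -> illegal
(1,7): no bracket -> illegal
(2,1): no bracket -> illegal
(2,3): flips 2 -> legal
(2,5): flips 2 -> legal
(2,7): no bracket -> illegal
(3,1): no bracket -> illegal
(3,2): no bracket -> illegal
(3,6): no bracket -> illegal
(3,7): no bracket -> illegal
(4,2): no bracket -> illegal
(4,6): no bracket -> illegal
(5,3): no bracket -> illegal
(5,5): no bracket -> illegal
(6,3): flips 2 -> legal
(7,3): no bracket -> illegal
(7,4): no bracket -> illegal
(7,5): no bracket -> illegal
W mobility = 3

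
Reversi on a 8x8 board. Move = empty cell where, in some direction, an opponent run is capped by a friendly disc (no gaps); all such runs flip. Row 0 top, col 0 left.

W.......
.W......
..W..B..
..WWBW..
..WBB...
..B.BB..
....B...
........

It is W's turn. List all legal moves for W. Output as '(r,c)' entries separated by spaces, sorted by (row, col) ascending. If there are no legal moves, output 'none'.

(1,4): no bracket -> illegal
(1,5): flips 1 -> legal
(1,6): no bracket -> illegal
(2,3): no bracket -> illegal
(2,4): no bracket -> illegal
(2,6): no bracket -> illegal
(3,6): no bracket -> illegal
(4,1): no bracket -> illegal
(4,5): flips 2 -> legal
(4,6): no bracket -> illegal
(5,1): no bracket -> illegal
(5,3): flips 2 -> legal
(5,6): no bracket -> illegal
(6,1): no bracket -> illegal
(6,2): flips 1 -> legal
(6,3): no bracket -> illegal
(6,5): flips 2 -> legal
(6,6): flips 2 -> legal
(7,3): no bracket -> illegal
(7,4): no bracket -> illegal
(7,5): no bracket -> illegal

Answer: (1,5) (4,5) (5,3) (6,2) (6,5) (6,6)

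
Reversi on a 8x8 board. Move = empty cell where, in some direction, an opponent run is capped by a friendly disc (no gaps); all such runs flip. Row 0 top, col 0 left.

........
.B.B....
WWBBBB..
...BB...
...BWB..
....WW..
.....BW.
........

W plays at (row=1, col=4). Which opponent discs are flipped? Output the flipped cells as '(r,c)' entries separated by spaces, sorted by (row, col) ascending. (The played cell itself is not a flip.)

Answer: (2,4) (3,4)

Derivation:
Dir NW: first cell '.' (not opp) -> no flip
Dir N: first cell '.' (not opp) -> no flip
Dir NE: first cell '.' (not opp) -> no flip
Dir W: opp run (1,3), next='.' -> no flip
Dir E: first cell '.' (not opp) -> no flip
Dir SW: opp run (2,3), next='.' -> no flip
Dir S: opp run (2,4) (3,4) capped by W -> flip
Dir SE: opp run (2,5), next='.' -> no flip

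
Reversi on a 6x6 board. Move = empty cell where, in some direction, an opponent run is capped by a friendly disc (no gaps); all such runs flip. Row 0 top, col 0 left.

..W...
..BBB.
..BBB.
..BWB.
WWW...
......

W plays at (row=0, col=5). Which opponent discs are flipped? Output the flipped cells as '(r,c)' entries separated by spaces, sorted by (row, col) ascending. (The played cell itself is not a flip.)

Answer: (1,4) (2,3) (3,2)

Derivation:
Dir NW: edge -> no flip
Dir N: edge -> no flip
Dir NE: edge -> no flip
Dir W: first cell '.' (not opp) -> no flip
Dir E: edge -> no flip
Dir SW: opp run (1,4) (2,3) (3,2) capped by W -> flip
Dir S: first cell '.' (not opp) -> no flip
Dir SE: edge -> no flip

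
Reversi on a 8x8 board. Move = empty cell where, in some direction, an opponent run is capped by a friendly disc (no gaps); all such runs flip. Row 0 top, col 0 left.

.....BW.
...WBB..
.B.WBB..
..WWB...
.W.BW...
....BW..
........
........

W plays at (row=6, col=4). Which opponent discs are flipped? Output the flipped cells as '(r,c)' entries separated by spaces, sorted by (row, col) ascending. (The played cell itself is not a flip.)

Answer: (5,4)

Derivation:
Dir NW: first cell '.' (not opp) -> no flip
Dir N: opp run (5,4) capped by W -> flip
Dir NE: first cell 'W' (not opp) -> no flip
Dir W: first cell '.' (not opp) -> no flip
Dir E: first cell '.' (not opp) -> no flip
Dir SW: first cell '.' (not opp) -> no flip
Dir S: first cell '.' (not opp) -> no flip
Dir SE: first cell '.' (not opp) -> no flip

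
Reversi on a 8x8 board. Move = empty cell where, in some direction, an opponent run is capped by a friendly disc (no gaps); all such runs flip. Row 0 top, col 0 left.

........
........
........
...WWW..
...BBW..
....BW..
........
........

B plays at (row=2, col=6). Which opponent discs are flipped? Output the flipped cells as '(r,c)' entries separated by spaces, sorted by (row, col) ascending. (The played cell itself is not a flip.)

Answer: (3,5)

Derivation:
Dir NW: first cell '.' (not opp) -> no flip
Dir N: first cell '.' (not opp) -> no flip
Dir NE: first cell '.' (not opp) -> no flip
Dir W: first cell '.' (not opp) -> no flip
Dir E: first cell '.' (not opp) -> no flip
Dir SW: opp run (3,5) capped by B -> flip
Dir S: first cell '.' (not opp) -> no flip
Dir SE: first cell '.' (not opp) -> no flip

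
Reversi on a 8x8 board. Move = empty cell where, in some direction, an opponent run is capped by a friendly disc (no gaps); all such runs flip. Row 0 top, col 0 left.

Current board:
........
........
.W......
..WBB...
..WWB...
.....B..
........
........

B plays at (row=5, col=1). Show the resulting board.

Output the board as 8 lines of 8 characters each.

Place B at (5,1); scan 8 dirs for brackets.
Dir NW: first cell '.' (not opp) -> no flip
Dir N: first cell '.' (not opp) -> no flip
Dir NE: opp run (4,2) capped by B -> flip
Dir W: first cell '.' (not opp) -> no flip
Dir E: first cell '.' (not opp) -> no flip
Dir SW: first cell '.' (not opp) -> no flip
Dir S: first cell '.' (not opp) -> no flip
Dir SE: first cell '.' (not opp) -> no flip
All flips: (4,2)

Answer: ........
........
.W......
..WBB...
..BWB...
.B...B..
........
........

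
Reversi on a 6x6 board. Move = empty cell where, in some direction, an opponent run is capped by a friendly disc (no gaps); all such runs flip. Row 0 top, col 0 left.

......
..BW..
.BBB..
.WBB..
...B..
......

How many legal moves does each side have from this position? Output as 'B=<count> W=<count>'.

Answer: B=6 W=3

Derivation:
-- B to move --
(0,2): no bracket -> illegal
(0,3): flips 1 -> legal
(0,4): flips 1 -> legal
(1,4): flips 1 -> legal
(2,0): no bracket -> illegal
(2,4): no bracket -> illegal
(3,0): flips 1 -> legal
(4,0): flips 1 -> legal
(4,1): flips 1 -> legal
(4,2): no bracket -> illegal
B mobility = 6
-- W to move --
(0,1): no bracket -> illegal
(0,2): no bracket -> illegal
(0,3): no bracket -> illegal
(1,0): no bracket -> illegal
(1,1): flips 2 -> legal
(1,4): no bracket -> illegal
(2,0): no bracket -> illegal
(2,4): no bracket -> illegal
(3,0): no bracket -> illegal
(3,4): flips 2 -> legal
(4,1): no bracket -> illegal
(4,2): no bracket -> illegal
(4,4): no bracket -> illegal
(5,2): no bracket -> illegal
(5,3): flips 3 -> legal
(5,4): no bracket -> illegal
W mobility = 3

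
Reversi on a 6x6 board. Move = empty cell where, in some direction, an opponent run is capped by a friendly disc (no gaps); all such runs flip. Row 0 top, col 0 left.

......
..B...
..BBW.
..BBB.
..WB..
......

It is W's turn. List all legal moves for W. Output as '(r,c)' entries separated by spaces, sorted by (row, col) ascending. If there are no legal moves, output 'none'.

(0,1): no bracket -> illegal
(0,2): flips 3 -> legal
(0,3): no bracket -> illegal
(1,1): no bracket -> illegal
(1,3): no bracket -> illegal
(1,4): no bracket -> illegal
(2,1): flips 2 -> legal
(2,5): no bracket -> illegal
(3,1): no bracket -> illegal
(3,5): no bracket -> illegal
(4,1): no bracket -> illegal
(4,4): flips 2 -> legal
(4,5): no bracket -> illegal
(5,2): no bracket -> illegal
(5,3): no bracket -> illegal
(5,4): no bracket -> illegal

Answer: (0,2) (2,1) (4,4)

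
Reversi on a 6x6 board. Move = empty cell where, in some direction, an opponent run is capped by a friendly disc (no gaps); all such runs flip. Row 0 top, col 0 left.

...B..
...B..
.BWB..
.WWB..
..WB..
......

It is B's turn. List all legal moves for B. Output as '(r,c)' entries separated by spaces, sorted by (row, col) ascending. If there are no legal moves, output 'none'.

Answer: (1,1) (3,0) (4,0) (4,1) (5,1)

Derivation:
(1,1): flips 1 -> legal
(1,2): no bracket -> illegal
(2,0): no bracket -> illegal
(3,0): flips 2 -> legal
(4,0): flips 2 -> legal
(4,1): flips 3 -> legal
(5,1): flips 1 -> legal
(5,2): no bracket -> illegal
(5,3): no bracket -> illegal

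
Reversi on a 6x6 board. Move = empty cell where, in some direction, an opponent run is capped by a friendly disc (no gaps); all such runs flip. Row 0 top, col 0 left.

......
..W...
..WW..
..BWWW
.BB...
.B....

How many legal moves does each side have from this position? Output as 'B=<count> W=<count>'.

Answer: B=3 W=3

Derivation:
-- B to move --
(0,1): no bracket -> illegal
(0,2): flips 2 -> legal
(0,3): no bracket -> illegal
(1,1): no bracket -> illegal
(1,3): no bracket -> illegal
(1,4): flips 1 -> legal
(2,1): no bracket -> illegal
(2,4): flips 1 -> legal
(2,5): no bracket -> illegal
(3,1): no bracket -> illegal
(4,3): no bracket -> illegal
(4,4): no bracket -> illegal
(4,5): no bracket -> illegal
B mobility = 3
-- W to move --
(2,1): no bracket -> illegal
(3,0): no bracket -> illegal
(3,1): flips 1 -> legal
(4,0): no bracket -> illegal
(4,3): no bracket -> illegal
(5,0): flips 2 -> legal
(5,2): flips 2 -> legal
(5,3): no bracket -> illegal
W mobility = 3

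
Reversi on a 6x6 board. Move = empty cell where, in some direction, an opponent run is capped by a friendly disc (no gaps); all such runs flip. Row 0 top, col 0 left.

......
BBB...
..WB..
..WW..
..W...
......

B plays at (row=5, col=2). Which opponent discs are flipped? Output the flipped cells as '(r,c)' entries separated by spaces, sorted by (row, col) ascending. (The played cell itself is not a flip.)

Dir NW: first cell '.' (not opp) -> no flip
Dir N: opp run (4,2) (3,2) (2,2) capped by B -> flip
Dir NE: first cell '.' (not opp) -> no flip
Dir W: first cell '.' (not opp) -> no flip
Dir E: first cell '.' (not opp) -> no flip
Dir SW: edge -> no flip
Dir S: edge -> no flip
Dir SE: edge -> no flip

Answer: (2,2) (3,2) (4,2)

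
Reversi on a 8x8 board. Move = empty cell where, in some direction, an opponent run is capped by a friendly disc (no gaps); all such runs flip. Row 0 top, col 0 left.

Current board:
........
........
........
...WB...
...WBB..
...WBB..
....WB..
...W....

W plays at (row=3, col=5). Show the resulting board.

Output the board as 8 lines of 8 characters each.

Answer: ........
........
........
...WWW..
...WWB..
...WBB..
....WB..
...W....

Derivation:
Place W at (3,5); scan 8 dirs for brackets.
Dir NW: first cell '.' (not opp) -> no flip
Dir N: first cell '.' (not opp) -> no flip
Dir NE: first cell '.' (not opp) -> no flip
Dir W: opp run (3,4) capped by W -> flip
Dir E: first cell '.' (not opp) -> no flip
Dir SW: opp run (4,4) capped by W -> flip
Dir S: opp run (4,5) (5,5) (6,5), next='.' -> no flip
Dir SE: first cell '.' (not opp) -> no flip
All flips: (3,4) (4,4)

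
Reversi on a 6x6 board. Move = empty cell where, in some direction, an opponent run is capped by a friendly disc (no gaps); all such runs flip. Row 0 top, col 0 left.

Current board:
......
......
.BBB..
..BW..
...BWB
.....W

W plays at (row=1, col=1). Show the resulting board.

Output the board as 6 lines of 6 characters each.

Answer: ......
.W....
.BWB..
..BW..
...BWB
.....W

Derivation:
Place W at (1,1); scan 8 dirs for brackets.
Dir NW: first cell '.' (not opp) -> no flip
Dir N: first cell '.' (not opp) -> no flip
Dir NE: first cell '.' (not opp) -> no flip
Dir W: first cell '.' (not opp) -> no flip
Dir E: first cell '.' (not opp) -> no flip
Dir SW: first cell '.' (not opp) -> no flip
Dir S: opp run (2,1), next='.' -> no flip
Dir SE: opp run (2,2) capped by W -> flip
All flips: (2,2)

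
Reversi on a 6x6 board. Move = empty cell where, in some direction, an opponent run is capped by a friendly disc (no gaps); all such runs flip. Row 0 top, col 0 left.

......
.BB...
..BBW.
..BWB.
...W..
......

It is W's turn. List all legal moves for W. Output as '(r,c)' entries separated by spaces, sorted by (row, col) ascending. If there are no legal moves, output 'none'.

(0,0): flips 2 -> legal
(0,1): no bracket -> illegal
(0,2): no bracket -> illegal
(0,3): no bracket -> illegal
(1,0): no bracket -> illegal
(1,3): flips 1 -> legal
(1,4): no bracket -> illegal
(2,0): no bracket -> illegal
(2,1): flips 3 -> legal
(2,5): flips 1 -> legal
(3,1): flips 1 -> legal
(3,5): flips 1 -> legal
(4,1): no bracket -> illegal
(4,2): no bracket -> illegal
(4,4): flips 1 -> legal
(4,5): no bracket -> illegal

Answer: (0,0) (1,3) (2,1) (2,5) (3,1) (3,5) (4,4)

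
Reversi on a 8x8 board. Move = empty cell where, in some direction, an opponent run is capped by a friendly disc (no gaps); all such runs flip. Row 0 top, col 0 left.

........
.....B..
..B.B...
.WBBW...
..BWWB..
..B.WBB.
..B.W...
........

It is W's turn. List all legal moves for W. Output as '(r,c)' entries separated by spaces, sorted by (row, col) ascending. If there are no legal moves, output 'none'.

Answer: (1,1) (1,3) (1,4) (2,1) (2,3) (3,6) (4,1) (4,6) (5,3) (5,7) (6,1) (6,6) (6,7)

Derivation:
(0,4): no bracket -> illegal
(0,5): no bracket -> illegal
(0,6): no bracket -> illegal
(1,1): flips 2 -> legal
(1,2): no bracket -> illegal
(1,3): flips 1 -> legal
(1,4): flips 1 -> legal
(1,6): no bracket -> illegal
(2,1): flips 1 -> legal
(2,3): flips 1 -> legal
(2,5): no bracket -> illegal
(2,6): no bracket -> illegal
(3,5): no bracket -> illegal
(3,6): flips 1 -> legal
(4,1): flips 1 -> legal
(4,6): flips 2 -> legal
(4,7): no bracket -> illegal
(5,1): no bracket -> illegal
(5,3): flips 1 -> legal
(5,7): flips 2 -> legal
(6,1): flips 1 -> legal
(6,3): no bracket -> illegal
(6,5): no bracket -> illegal
(6,6): flips 1 -> legal
(6,7): flips 2 -> legal
(7,1): no bracket -> illegal
(7,2): no bracket -> illegal
(7,3): no bracket -> illegal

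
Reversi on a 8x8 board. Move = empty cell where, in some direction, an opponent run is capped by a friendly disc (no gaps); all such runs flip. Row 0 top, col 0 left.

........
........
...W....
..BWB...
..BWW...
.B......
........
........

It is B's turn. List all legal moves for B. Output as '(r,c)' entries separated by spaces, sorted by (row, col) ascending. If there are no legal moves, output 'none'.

(1,2): flips 1 -> legal
(1,3): no bracket -> illegal
(1,4): flips 1 -> legal
(2,2): no bracket -> illegal
(2,4): flips 1 -> legal
(3,5): no bracket -> illegal
(4,5): flips 2 -> legal
(5,2): flips 1 -> legal
(5,3): no bracket -> illegal
(5,4): flips 2 -> legal
(5,5): no bracket -> illegal

Answer: (1,2) (1,4) (2,4) (4,5) (5,2) (5,4)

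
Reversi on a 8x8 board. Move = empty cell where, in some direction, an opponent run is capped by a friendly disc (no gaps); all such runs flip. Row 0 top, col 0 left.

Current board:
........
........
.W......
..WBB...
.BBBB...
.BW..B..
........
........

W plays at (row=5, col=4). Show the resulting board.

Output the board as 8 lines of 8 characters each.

Place W at (5,4); scan 8 dirs for brackets.
Dir NW: opp run (4,3) capped by W -> flip
Dir N: opp run (4,4) (3,4), next='.' -> no flip
Dir NE: first cell '.' (not opp) -> no flip
Dir W: first cell '.' (not opp) -> no flip
Dir E: opp run (5,5), next='.' -> no flip
Dir SW: first cell '.' (not opp) -> no flip
Dir S: first cell '.' (not opp) -> no flip
Dir SE: first cell '.' (not opp) -> no flip
All flips: (4,3)

Answer: ........
........
.W......
..WBB...
.BBWB...
.BW.WB..
........
........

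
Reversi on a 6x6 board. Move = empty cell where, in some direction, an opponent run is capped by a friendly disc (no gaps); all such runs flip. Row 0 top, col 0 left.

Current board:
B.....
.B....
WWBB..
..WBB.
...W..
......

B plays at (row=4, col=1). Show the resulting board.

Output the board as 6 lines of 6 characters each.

Place B at (4,1); scan 8 dirs for brackets.
Dir NW: first cell '.' (not opp) -> no flip
Dir N: first cell '.' (not opp) -> no flip
Dir NE: opp run (3,2) capped by B -> flip
Dir W: first cell '.' (not opp) -> no flip
Dir E: first cell '.' (not opp) -> no flip
Dir SW: first cell '.' (not opp) -> no flip
Dir S: first cell '.' (not opp) -> no flip
Dir SE: first cell '.' (not opp) -> no flip
All flips: (3,2)

Answer: B.....
.B....
WWBB..
..BBB.
.B.W..
......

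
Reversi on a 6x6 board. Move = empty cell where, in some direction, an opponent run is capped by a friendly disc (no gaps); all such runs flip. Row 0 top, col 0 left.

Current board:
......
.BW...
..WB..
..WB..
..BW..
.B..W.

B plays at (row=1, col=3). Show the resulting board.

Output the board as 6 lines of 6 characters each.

Answer: ......
.BBB..
..WB..
..WB..
..BW..
.B..W.

Derivation:
Place B at (1,3); scan 8 dirs for brackets.
Dir NW: first cell '.' (not opp) -> no flip
Dir N: first cell '.' (not opp) -> no flip
Dir NE: first cell '.' (not opp) -> no flip
Dir W: opp run (1,2) capped by B -> flip
Dir E: first cell '.' (not opp) -> no flip
Dir SW: opp run (2,2), next='.' -> no flip
Dir S: first cell 'B' (not opp) -> no flip
Dir SE: first cell '.' (not opp) -> no flip
All flips: (1,2)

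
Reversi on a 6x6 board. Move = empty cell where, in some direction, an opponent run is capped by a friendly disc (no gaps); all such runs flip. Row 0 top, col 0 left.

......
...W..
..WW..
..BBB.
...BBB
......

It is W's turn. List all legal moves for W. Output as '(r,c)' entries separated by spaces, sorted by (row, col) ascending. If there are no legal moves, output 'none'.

(2,1): no bracket -> illegal
(2,4): no bracket -> illegal
(2,5): no bracket -> illegal
(3,1): no bracket -> illegal
(3,5): no bracket -> illegal
(4,1): flips 1 -> legal
(4,2): flips 1 -> legal
(5,2): no bracket -> illegal
(5,3): flips 2 -> legal
(5,4): no bracket -> illegal
(5,5): flips 2 -> legal

Answer: (4,1) (4,2) (5,3) (5,5)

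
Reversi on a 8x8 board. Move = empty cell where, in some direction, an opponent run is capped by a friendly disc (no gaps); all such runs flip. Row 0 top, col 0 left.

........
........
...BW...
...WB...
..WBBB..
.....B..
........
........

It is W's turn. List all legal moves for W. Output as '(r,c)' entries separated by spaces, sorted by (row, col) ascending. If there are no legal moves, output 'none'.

(1,2): no bracket -> illegal
(1,3): flips 1 -> legal
(1,4): no bracket -> illegal
(2,2): flips 1 -> legal
(2,5): no bracket -> illegal
(3,2): no bracket -> illegal
(3,5): flips 1 -> legal
(3,6): no bracket -> illegal
(4,6): flips 3 -> legal
(5,2): no bracket -> illegal
(5,3): flips 1 -> legal
(5,4): flips 2 -> legal
(5,6): no bracket -> illegal
(6,4): no bracket -> illegal
(6,5): no bracket -> illegal
(6,6): flips 2 -> legal

Answer: (1,3) (2,2) (3,5) (4,6) (5,3) (5,4) (6,6)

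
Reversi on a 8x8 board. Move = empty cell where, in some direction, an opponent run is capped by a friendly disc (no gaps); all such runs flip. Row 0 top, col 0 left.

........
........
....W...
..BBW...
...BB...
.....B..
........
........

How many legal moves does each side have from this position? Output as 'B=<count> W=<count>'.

Answer: B=4 W=4

Derivation:
-- B to move --
(1,3): no bracket -> illegal
(1,4): flips 2 -> legal
(1,5): flips 1 -> legal
(2,3): no bracket -> illegal
(2,5): flips 1 -> legal
(3,5): flips 1 -> legal
(4,5): no bracket -> illegal
B mobility = 4
-- W to move --
(2,1): no bracket -> illegal
(2,2): no bracket -> illegal
(2,3): no bracket -> illegal
(3,1): flips 2 -> legal
(3,5): no bracket -> illegal
(4,1): no bracket -> illegal
(4,2): flips 1 -> legal
(4,5): no bracket -> illegal
(4,6): no bracket -> illegal
(5,2): flips 1 -> legal
(5,3): no bracket -> illegal
(5,4): flips 1 -> legal
(5,6): no bracket -> illegal
(6,4): no bracket -> illegal
(6,5): no bracket -> illegal
(6,6): no bracket -> illegal
W mobility = 4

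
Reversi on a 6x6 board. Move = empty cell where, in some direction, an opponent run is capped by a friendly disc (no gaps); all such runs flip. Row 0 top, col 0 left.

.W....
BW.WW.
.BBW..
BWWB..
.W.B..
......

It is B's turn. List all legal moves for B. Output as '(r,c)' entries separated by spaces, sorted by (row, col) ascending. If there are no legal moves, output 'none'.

(0,0): flips 1 -> legal
(0,2): no bracket -> illegal
(0,3): flips 2 -> legal
(0,4): flips 1 -> legal
(0,5): no bracket -> illegal
(1,2): flips 1 -> legal
(1,5): no bracket -> illegal
(2,0): no bracket -> illegal
(2,4): flips 1 -> legal
(2,5): no bracket -> illegal
(3,4): no bracket -> illegal
(4,0): flips 1 -> legal
(4,2): flips 1 -> legal
(5,0): no bracket -> illegal
(5,1): flips 2 -> legal
(5,2): flips 1 -> legal

Answer: (0,0) (0,3) (0,4) (1,2) (2,4) (4,0) (4,2) (5,1) (5,2)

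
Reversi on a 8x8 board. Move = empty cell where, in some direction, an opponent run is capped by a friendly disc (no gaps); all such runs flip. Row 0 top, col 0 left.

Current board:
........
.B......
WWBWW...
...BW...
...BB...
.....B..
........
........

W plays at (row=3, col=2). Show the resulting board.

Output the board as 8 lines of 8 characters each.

Place W at (3,2); scan 8 dirs for brackets.
Dir NW: first cell 'W' (not opp) -> no flip
Dir N: opp run (2,2), next='.' -> no flip
Dir NE: first cell 'W' (not opp) -> no flip
Dir W: first cell '.' (not opp) -> no flip
Dir E: opp run (3,3) capped by W -> flip
Dir SW: first cell '.' (not opp) -> no flip
Dir S: first cell '.' (not opp) -> no flip
Dir SE: opp run (4,3), next='.' -> no flip
All flips: (3,3)

Answer: ........
.B......
WWBWW...
..WWW...
...BB...
.....B..
........
........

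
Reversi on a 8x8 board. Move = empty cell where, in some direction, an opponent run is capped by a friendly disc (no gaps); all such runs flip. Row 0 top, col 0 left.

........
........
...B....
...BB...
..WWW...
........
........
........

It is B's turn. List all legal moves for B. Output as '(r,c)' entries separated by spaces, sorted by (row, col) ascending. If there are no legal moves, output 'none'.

Answer: (5,1) (5,2) (5,3) (5,4) (5,5)

Derivation:
(3,1): no bracket -> illegal
(3,2): no bracket -> illegal
(3,5): no bracket -> illegal
(4,1): no bracket -> illegal
(4,5): no bracket -> illegal
(5,1): flips 1 -> legal
(5,2): flips 1 -> legal
(5,3): flips 1 -> legal
(5,4): flips 1 -> legal
(5,5): flips 1 -> legal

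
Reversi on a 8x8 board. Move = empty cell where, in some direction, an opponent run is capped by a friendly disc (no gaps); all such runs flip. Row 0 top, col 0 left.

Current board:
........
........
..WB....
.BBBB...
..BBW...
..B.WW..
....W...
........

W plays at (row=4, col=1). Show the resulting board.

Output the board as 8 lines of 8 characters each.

Place W at (4,1); scan 8 dirs for brackets.
Dir NW: first cell '.' (not opp) -> no flip
Dir N: opp run (3,1), next='.' -> no flip
Dir NE: opp run (3,2) (2,3), next='.' -> no flip
Dir W: first cell '.' (not opp) -> no flip
Dir E: opp run (4,2) (4,3) capped by W -> flip
Dir SW: first cell '.' (not opp) -> no flip
Dir S: first cell '.' (not opp) -> no flip
Dir SE: opp run (5,2), next='.' -> no flip
All flips: (4,2) (4,3)

Answer: ........
........
..WB....
.BBBB...
.WWWW...
..B.WW..
....W...
........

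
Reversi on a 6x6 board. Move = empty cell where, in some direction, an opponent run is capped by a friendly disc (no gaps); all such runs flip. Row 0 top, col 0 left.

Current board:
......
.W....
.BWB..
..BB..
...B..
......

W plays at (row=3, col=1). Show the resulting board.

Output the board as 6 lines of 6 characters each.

Place W at (3,1); scan 8 dirs for brackets.
Dir NW: first cell '.' (not opp) -> no flip
Dir N: opp run (2,1) capped by W -> flip
Dir NE: first cell 'W' (not opp) -> no flip
Dir W: first cell '.' (not opp) -> no flip
Dir E: opp run (3,2) (3,3), next='.' -> no flip
Dir SW: first cell '.' (not opp) -> no flip
Dir S: first cell '.' (not opp) -> no flip
Dir SE: first cell '.' (not opp) -> no flip
All flips: (2,1)

Answer: ......
.W....
.WWB..
.WBB..
...B..
......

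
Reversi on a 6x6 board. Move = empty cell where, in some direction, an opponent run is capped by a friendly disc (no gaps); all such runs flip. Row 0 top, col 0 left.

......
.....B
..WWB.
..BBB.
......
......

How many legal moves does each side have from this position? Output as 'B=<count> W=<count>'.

-- B to move --
(1,1): flips 1 -> legal
(1,2): flips 2 -> legal
(1,3): flips 1 -> legal
(1,4): flips 1 -> legal
(2,1): flips 2 -> legal
(3,1): no bracket -> illegal
B mobility = 5
-- W to move --
(0,4): no bracket -> illegal
(0,5): no bracket -> illegal
(1,3): no bracket -> illegal
(1,4): no bracket -> illegal
(2,1): no bracket -> illegal
(2,5): flips 1 -> legal
(3,1): no bracket -> illegal
(3,5): no bracket -> illegal
(4,1): flips 1 -> legal
(4,2): flips 1 -> legal
(4,3): flips 1 -> legal
(4,4): flips 1 -> legal
(4,5): flips 1 -> legal
W mobility = 6

Answer: B=5 W=6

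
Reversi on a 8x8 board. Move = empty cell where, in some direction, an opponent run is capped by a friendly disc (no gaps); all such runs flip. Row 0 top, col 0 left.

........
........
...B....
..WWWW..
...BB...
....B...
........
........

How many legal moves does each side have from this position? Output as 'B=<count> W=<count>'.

Answer: B=7 W=8

Derivation:
-- B to move --
(2,1): flips 1 -> legal
(2,2): flips 1 -> legal
(2,4): flips 1 -> legal
(2,5): flips 1 -> legal
(2,6): flips 1 -> legal
(3,1): no bracket -> illegal
(3,6): no bracket -> illegal
(4,1): flips 1 -> legal
(4,2): no bracket -> illegal
(4,5): flips 1 -> legal
(4,6): no bracket -> illegal
B mobility = 7
-- W to move --
(1,2): flips 1 -> legal
(1,3): flips 1 -> legal
(1,4): flips 1 -> legal
(2,2): no bracket -> illegal
(2,4): no bracket -> illegal
(4,2): no bracket -> illegal
(4,5): no bracket -> illegal
(5,2): flips 1 -> legal
(5,3): flips 2 -> legal
(5,5): flips 1 -> legal
(6,3): no bracket -> illegal
(6,4): flips 2 -> legal
(6,5): flips 2 -> legal
W mobility = 8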